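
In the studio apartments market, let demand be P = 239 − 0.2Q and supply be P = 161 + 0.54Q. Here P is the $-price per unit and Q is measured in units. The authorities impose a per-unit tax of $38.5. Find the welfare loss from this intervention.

$1001.52

Competitive equilibrium: 239 − 0.2Q = 161 + 0.54Q → Q* = 105.4054, P* = 217.9189.
With the tax, the buyer price exceeds the seller price by 38.5: (239 − 0.2Q) − (161 + 0.54Q) = 38.5 → Q' = 53.3784.
ΔQ = 105.4054 − 53.3784 = 52.027; the wedge equals the tax, 38.5.
Deadweight loss = ½ × 52.027 × 38.5 = $1001.52.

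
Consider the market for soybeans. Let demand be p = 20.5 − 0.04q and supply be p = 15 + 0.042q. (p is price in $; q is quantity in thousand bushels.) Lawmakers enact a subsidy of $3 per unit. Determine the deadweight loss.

$54.88 thousand

Competitive equilibrium: 20.5 − 0.04q = 15 + 0.042q → q* = 67.0732, p* = 17.8171.
The subsidy lowers effective supply by 3: p = 12 + 0.042q.
New quantity: 20.5 − 0.04q = 12 + 0.042q → q' = 103.6585.
Overproduction Δq = 103.6585 − 67.0732 = 36.5853; wedge = subsidy = 3.
The triangle = ½ × 36.5853 × 3 = $54.88 thousand.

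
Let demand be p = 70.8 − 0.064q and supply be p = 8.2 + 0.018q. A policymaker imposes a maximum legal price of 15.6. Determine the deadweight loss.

Competitive equilibrium: 70.8 − 0.064q = 8.2 + 0.018q → q* = 763.4146, p* = 21.9415.
At the ceiling p = 15.6, quantity supplied = (15.6 − 8.2)/0.018 = 411.1111.
Willingness to pay at q' = 411.1111: 70.8 − 0.064·411.1111 = 44.4889.
Δq = 763.4146 − 411.1111 = 352.3035; wedge = 44.4889 − 15.6 = 28.8889.
Deadweight loss = ½ × 352.3035 × 28.8889 = 5088.83.

5088.83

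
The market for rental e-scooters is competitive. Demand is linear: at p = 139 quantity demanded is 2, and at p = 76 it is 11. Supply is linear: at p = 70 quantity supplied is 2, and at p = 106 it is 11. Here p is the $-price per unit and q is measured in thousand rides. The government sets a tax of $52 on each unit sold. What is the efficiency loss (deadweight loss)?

Demand slope = (76 − 139)/(11 − 2) = −7, so p = 153 − 7q.
Supply slope = (106 − 70)/(11 − 2) = 4, so p = 62 + 4q.
Competitive equilibrium: 153 − 7q = 62 + 4q → q* = 8.2727, p* = 95.0909.
With the tax, the buyer price exceeds the seller price by 52: (153 − 7q) − (62 + 4q) = 52 → q' = 3.5455.
Δq = 8.2727 − 3.5455 = 4.7272; the wedge equals the tax, 52.
DWL = ½ × 4.7272 × 52 = $122.91 thousand.

$122.91 thousand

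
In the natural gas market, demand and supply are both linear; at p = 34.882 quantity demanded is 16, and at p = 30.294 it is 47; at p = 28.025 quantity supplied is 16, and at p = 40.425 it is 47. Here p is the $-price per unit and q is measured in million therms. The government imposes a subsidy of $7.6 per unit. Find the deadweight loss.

Demand slope = (30.294 − 34.882)/(47 − 16) = −0.148, so p = 37.25 − 0.148q.
Supply slope = (40.425 − 28.025)/(47 − 16) = 0.4, so p = 21.625 + 0.4q.
Competitive equilibrium: 37.25 − 0.148q = 21.625 + 0.4q → q* = 28.5128, p* = 33.0301.
The subsidy lowers effective supply by 7.6: p = 14.025 + 0.4q.
New quantity: 37.25 − 0.148q = 14.025 + 0.4q → q' = 42.3814.
Overproduction Δq = 42.3814 − 28.5128 = 13.8686; wedge = subsidy = 7.6.
Welfare loss = ½ × 13.8686 × 7.6 = $52.70 million.

$52.70 million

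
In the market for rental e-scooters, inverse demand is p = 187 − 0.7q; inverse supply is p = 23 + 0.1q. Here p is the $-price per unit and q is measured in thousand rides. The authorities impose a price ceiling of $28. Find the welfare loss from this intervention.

$9610 thousand

Competitive equilibrium: 187 − 0.7q = 23 + 0.1q → q* = 205, p* = 43.5.
At the ceiling p = 28, quantity supplied = (28 − 23)/0.1 = 50.
Willingness to pay at q' = 50: 187 − 0.7·50 = 152.
Δq = 205 − 50 = 155; wedge = 152 − 28 = 124.
The triangle = ½ × 155 × 124 = $9610 thousand.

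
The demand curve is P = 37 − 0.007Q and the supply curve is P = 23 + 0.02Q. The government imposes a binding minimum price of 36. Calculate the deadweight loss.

Competitive equilibrium: 37 − 0.007Q = 23 + 0.02Q → Q* = 518.51852, P* = 33.37037.
At the floor P = 36, quantity demanded = (37 − 36)/0.007 = 142.85714.
Sellers' marginal cost at Q' = 142.85714: 23 + 0.02·142.85714 = 25.85714.
ΔQ = 518.51852 − 142.85714 = 375.66138; wedge = 36 − 25.85714 = 10.14286.
The triangle = ½ × 375.66138 × 10.14286 = 1905.14.

1905.14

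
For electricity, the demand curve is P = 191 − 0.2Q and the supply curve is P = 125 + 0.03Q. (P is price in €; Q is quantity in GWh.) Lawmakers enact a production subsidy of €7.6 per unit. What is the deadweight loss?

€125.57

Competitive equilibrium: 191 − 0.2Q = 125 + 0.03Q → Q* = 286.9565, P* = 133.6087.
The subsidy lowers effective supply by 7.6: P = 117.4 + 0.03Q.
New quantity: 191 − 0.2Q = 117.4 + 0.03Q → Q' = 320.
Overproduction ΔQ = 320 − 286.9565 = 33.0435; wedge = subsidy = 7.6.
Welfare loss = ½ × 33.0435 × 7.6 = €125.57.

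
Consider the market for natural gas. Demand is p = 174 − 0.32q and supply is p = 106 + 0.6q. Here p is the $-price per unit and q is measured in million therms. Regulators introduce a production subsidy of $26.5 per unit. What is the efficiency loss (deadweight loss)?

Competitive equilibrium: 174 − 0.32q = 106 + 0.6q → q* = 73.913, p* = 150.3478.
The subsidy lowers effective supply by 26.5: p = 79.5 + 0.6q.
New quantity: 174 − 0.32q = 79.5 + 0.6q → q' = 102.7174.
Overproduction Δq = 102.7174 − 73.913 = 28.8044; wedge = subsidy = 26.5.
Deadweight loss = ½ × 28.8044 × 26.5 = $381.66 million.

$381.66 million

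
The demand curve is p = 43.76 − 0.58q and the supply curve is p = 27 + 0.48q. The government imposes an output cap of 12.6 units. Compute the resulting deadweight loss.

5.47

Competitive equilibrium: 43.76 − 0.58q = 27 + 0.48q → q* = 15.8113, p* = 34.5894.
At q = 12.6: demand price = 43.76 − 0.58·12.6 = 36.452; supply price = 27 + 0.48·12.6 = 33.048.
Δq = 15.8113 − 12.6 = 3.2113; wedge = 36.452 − 33.048 = 3.404.
DWL = ½ × 3.2113 × 3.404 = 5.47.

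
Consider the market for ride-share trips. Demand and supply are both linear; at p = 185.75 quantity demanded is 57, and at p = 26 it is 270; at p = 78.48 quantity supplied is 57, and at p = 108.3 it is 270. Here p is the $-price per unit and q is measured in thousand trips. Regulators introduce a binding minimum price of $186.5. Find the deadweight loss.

Demand slope = (26 − 185.75)/(270 − 57) = −0.75, so p = 228.5 − 0.75q.
Supply slope = (108.3 − 78.48)/(270 − 57) = 0.14, so p = 70.5 + 0.14q.
Competitive equilibrium: 228.5 − 0.75q = 70.5 + 0.14q → q* = 177.5281, p* = 95.3539.
At the floor p = 186.5, quantity demanded = (228.5 − 186.5)/0.75 = 56.
Sellers' marginal cost at q' = 56: 70.5 + 0.14·56 = 78.34.
Δq = 177.5281 − 56 = 121.5281; wedge = 186.5 − 78.34 = 108.16.
Deadweight loss = ½ × 121.5281 × 108.16 = $6572.24 thousand.

$6572.24 thousand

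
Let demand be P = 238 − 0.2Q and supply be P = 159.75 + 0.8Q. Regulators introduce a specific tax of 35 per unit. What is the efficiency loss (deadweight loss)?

612.50

Competitive equilibrium: 238 − 0.2Q = 159.75 + 0.8Q → Q* = 78.25, P* = 222.35.
With the tax, the buyer price exceeds the seller price by 35: (238 − 0.2Q) − (159.75 + 0.8Q) = 35 → Q' = 43.25.
ΔQ = 78.25 − 43.25 = 35; the wedge equals the tax, 35.
Deadweight loss = ½ × 35 × 35 = 612.50.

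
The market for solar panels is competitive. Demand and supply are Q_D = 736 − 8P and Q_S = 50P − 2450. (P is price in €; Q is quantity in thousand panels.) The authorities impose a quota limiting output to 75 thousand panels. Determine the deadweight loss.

In inverse form: demand P = 92 − 0.125Q, supply P = 49 + 0.02Q.
Competitive equilibrium: 92 − 0.125Q = 49 + 0.02Q → Q* = 296.5517, P* = 54.931.
At Q = 75: demand price = 92 − 0.125·75 = 82.625; supply price = 49 + 0.02·75 = 50.5.
ΔQ = 296.5517 − 75 = 221.5517; wedge = 82.625 − 50.5 = 32.125.
Welfare loss = ½ × 221.5517 × 32.125 = €3558.67 thousand.

€3558.67 thousand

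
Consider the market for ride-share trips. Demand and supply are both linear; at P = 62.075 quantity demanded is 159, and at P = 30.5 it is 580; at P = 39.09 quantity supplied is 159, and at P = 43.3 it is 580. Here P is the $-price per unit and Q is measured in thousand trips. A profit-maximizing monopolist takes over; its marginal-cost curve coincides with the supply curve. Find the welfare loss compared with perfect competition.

$1721.95 thousand

Demand slope = (30.5 − 62.075)/(580 − 159) = −0.075, so P = 74 − 0.075Q.
Supply slope = (43.3 − 39.09)/(580 − 159) = 0.01, so P = 37.5 + 0.01Q.
Competitive equilibrium: 74 − 0.075Q = 37.5 + 0.01Q → Q* = 429.41176, P* = 41.79412.
Marginal revenue: MR = 74 − 0.15Q. Set MR = MC: 74 − 0.15Q = 37.5 + 0.01Q → Q_m = 228.125.
Price P_m = 74 − 0.075·228.125 = 56.89063; MC(Q_m) = 37.5 + 0.01·228.125 = 39.78125.
Competitive Q* = 429.41176, so ΔQ = 201.28676; wedge = 56.89063 − 39.78125 = 17.10938.
The triangle = ½ × 201.28676 × 17.10938 = $1721.95 thousand.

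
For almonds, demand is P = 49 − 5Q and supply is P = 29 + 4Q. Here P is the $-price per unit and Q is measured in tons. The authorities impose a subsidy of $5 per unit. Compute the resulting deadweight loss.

$1.39

Competitive equilibrium: 49 − 5Q = 29 + 4Q → Q* = 2.2222, P* = 37.8889.
The subsidy lowers effective supply by 5: P = 24 + 4Q.
New quantity: 49 − 5Q = 24 + 4Q → Q' = 2.7778.
Overproduction ΔQ = 2.7778 − 2.2222 = 0.5556; wedge = subsidy = 5.
DWL = ½ × 0.5556 × 5 = $1.39.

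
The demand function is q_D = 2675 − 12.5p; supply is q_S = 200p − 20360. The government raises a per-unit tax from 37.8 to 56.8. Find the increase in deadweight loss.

In inverse form: demand p = 214 − 0.08q, supply p = 101.8 + 0.005q.
Competitive equilibrium: 214 − 0.08q = 101.8 + 0.005q → q* = 1320, p* = 108.4.
For a per-unit tax t: Δq = t/0.085, so DWL = ½·t·(t/0.085) = t²/0.17.
At t = 37.8: DWL = 8404.941. At t = 56.8: DWL = 18977.882.
Increase = 18977.882 − 8404.941 = 10572.94.

10572.94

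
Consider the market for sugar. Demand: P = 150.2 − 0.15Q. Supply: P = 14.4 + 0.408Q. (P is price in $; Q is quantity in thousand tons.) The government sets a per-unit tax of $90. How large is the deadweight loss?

$7258.06 thousand

Competitive equilibrium: 150.2 − 0.15Q = 14.4 + 0.408Q → Q* = 243.3692, P* = 113.6946.
With the tax, the buyer price exceeds the seller price by 90: (150.2 − 0.15Q) − (14.4 + 0.408Q) = 90 → Q' = 82.0789.
ΔQ = 243.3692 − 82.0789 = 161.2903; the wedge equals the tax, 90.
Deadweight loss = ½ × 161.2903 × 90 = $7258.06 thousand.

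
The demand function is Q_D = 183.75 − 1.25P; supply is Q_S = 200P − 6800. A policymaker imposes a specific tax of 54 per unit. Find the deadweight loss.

In inverse form: demand P = 147 − 0.8Q, supply P = 34 + 0.005Q.
Competitive equilibrium: 147 − 0.8Q = 34 + 0.005Q → Q* = 140.3727, P* = 34.7019.
With the tax, the buyer price exceeds the seller price by 54: (147 − 0.8Q) − (34 + 0.005Q) = 54 → Q' = 73.2919.
ΔQ = 140.3727 − 73.2919 = 67.0808; the wedge equals the tax, 54.
DWL = ½ × 67.0808 × 54 = 1811.18.

1811.18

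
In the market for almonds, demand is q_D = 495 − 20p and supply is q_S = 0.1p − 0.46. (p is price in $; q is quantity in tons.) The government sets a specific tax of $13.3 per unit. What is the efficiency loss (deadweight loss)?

In inverse form: demand p = 24.75 − 0.05q, supply p = 4.6 + 10q.
Competitive equilibrium: 24.75 − 0.05q = 4.6 + 10q → q* = 2.005, p* = 24.6498.
With the tax, the buyer price exceeds the seller price by 13.3: (24.75 − 0.05q) − (4.6 + 10q) = 13.3 → q' = 0.6816.
Δq = 2.005 − 0.6816 = 1.3234; the wedge equals the tax, 13.3.
The triangle = ½ × 1.3234 × 13.3 = $8.80.

$8.80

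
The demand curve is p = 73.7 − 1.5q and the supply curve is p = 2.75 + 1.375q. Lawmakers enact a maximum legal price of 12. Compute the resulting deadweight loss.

Competitive equilibrium: 73.7 − 1.5q = 2.75 + 1.375q → q* = 24.6783, p* = 36.6826.
At the ceiling p = 12, quantity supplied = (12 − 2.75)/1.375 = 6.7273.
Willingness to pay at q' = 6.7273: 73.7 − 1.5·6.7273 = 63.6091.
Δq = 24.6783 − 6.7273 = 17.951; wedge = 63.6091 − 12 = 51.6091.
DWL = ½ × 17.951 × 51.6091 = 463.22.

463.22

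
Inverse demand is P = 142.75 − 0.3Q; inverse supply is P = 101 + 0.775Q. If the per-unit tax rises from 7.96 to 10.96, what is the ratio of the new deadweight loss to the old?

1.896

Competitive equilibrium: 142.75 − 0.3Q = 101 + 0.775Q → Q* = 38.8372, P* = 131.0988.
For a per-unit tax t: ΔQ = t/1.075, so DWL = ½·t·(t/1.075) = t²/2.15.
At t = 7.96: DWL = 29.471. At t = 10.96: DWL = 55.871.
Ratio = (10.96/7.96)² = 1.896.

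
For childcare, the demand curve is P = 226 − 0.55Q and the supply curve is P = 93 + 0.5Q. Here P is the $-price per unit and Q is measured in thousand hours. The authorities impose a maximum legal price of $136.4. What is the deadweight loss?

Competitive equilibrium: 226 − 0.55Q = 93 + 0.5Q → Q* = 126.6667, P* = 156.3333.
At the ceiling P = 136.4, quantity supplied = (136.4 − 93)/0.5 = 86.8.
Willingness to pay at Q' = 86.8: 226 − 0.55·86.8 = 178.26.
ΔQ = 126.6667 − 86.8 = 39.8667; wedge = 178.26 − 136.4 = 41.86.
Deadweight loss = ½ × 39.8667 × 41.86 = $834.41 thousand.

$834.41 thousand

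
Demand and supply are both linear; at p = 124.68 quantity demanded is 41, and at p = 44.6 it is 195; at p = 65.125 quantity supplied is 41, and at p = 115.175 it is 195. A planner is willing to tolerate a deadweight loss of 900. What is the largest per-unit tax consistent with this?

Demand slope = (44.6 − 124.68)/(195 − 41) = −0.52, so p = 146 − 0.52q.
Supply slope = (115.175 − 65.125)/(195 − 41) = 0.325, so p = 51.8 + 0.325q.
Competitive equilibrium: 146 − 0.52q = 51.8 + 0.325q → q* = 111.4793, p* = 88.0308.
A tax t gives Δq = t/0.845 and wedge t, so DWL = t²/1.69.
t²/1.69 = 900 → t² = 1521 → t = 39.

39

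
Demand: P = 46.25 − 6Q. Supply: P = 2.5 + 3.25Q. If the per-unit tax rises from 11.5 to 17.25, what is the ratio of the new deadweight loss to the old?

2.25

Competitive equilibrium: 46.25 − 6Q = 2.5 + 3.25Q → Q* = 4.7297, P* = 17.8716.
For a per-unit tax t: ΔQ = t/9.25, so DWL = ½·t·(t/9.25) = t²/18.5.
At t = 11.5: DWL = 7.149. At t = 17.25: DWL = 16.084.
Ratio = (17.25/11.5)² = 2.25.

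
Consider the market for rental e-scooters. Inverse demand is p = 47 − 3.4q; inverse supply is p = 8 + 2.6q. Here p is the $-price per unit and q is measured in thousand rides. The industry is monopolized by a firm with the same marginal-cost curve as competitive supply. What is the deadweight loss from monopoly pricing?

$16.58 thousand

Competitive equilibrium: 47 − 3.4q = 8 + 2.6q → q* = 6.5, p* = 24.9.
Marginal revenue: MR = 47 − 6.8q. Set MR = MC: 47 − 6.8q = 8 + 2.6q → q_m = 4.1489.
Price p_m = 47 − 3.4·4.1489 = 32.8937; MC(q_m) = 8 + 2.6·4.1489 = 18.7871.
Competitive q* = 6.5, so Δq = 2.3511; wedge = 32.8937 − 18.7871 = 14.1066.
The triangle = ½ × 2.3511 × 14.1066 = $16.58 thousand.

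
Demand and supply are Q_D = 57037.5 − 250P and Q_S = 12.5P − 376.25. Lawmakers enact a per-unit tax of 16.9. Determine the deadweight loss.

1700.06

In inverse form: demand P = 228.15 − 0.004Q, supply P = 30.1 + 0.08Q.
Competitive equilibrium: 228.15 − 0.004Q = 30.1 + 0.08Q → Q* = 2357.7381, P* = 218.719.
With the tax, the buyer price exceeds the seller price by 16.9: (228.15 − 0.004Q) − (30.1 + 0.08Q) = 16.9 → Q' = 2156.5476.
ΔQ = 2357.7381 − 2156.5476 = 201.1905; the wedge equals the tax, 16.9.
The triangle = ½ × 201.1905 × 16.9 = 1700.06.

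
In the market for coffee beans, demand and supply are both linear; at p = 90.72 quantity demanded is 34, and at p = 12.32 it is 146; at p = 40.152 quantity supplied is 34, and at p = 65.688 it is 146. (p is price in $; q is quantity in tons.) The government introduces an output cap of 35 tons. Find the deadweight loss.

$1327.66

Demand slope = (12.32 − 90.72)/(146 − 34) = −0.7, so p = 114.52 − 0.7q.
Supply slope = (65.688 − 40.152)/(146 − 34) = 0.228, so p = 32.4 + 0.228q.
Competitive equilibrium: 114.52 − 0.7q = 32.4 + 0.228q → q* = 88.4914, p* = 52.576.
At q = 35: demand price = 114.52 − 0.7·35 = 90.02; supply price = 32.4 + 0.228·35 = 40.38.
Δq = 88.4914 − 35 = 53.4914; wedge = 90.02 − 40.38 = 49.64.
DWL = ½ × 53.4914 × 49.64 = $1327.66.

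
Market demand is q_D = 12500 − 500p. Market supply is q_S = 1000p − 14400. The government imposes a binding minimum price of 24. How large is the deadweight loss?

In inverse form: demand p = 25 − 0.002q, supply p = 14.4 + 0.001q.
Competitive equilibrium: 25 − 0.002q = 14.4 + 0.001q → q* = 3533.3333, p* = 17.9333.
At the floor p = 24, quantity demanded = (25 − 24)/0.002 = 500.
Sellers' marginal cost at q' = 500: 14.4 + 0.001·500 = 14.9.
Δq = 3533.3333 − 500 = 3033.3333; wedge = 24 − 14.9 = 9.1.
Welfare loss = ½ × 3033.3333 × 9.1 = 13801.67.

13801.67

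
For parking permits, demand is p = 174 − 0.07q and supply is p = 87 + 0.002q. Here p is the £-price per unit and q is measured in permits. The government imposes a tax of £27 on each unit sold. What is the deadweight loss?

£5062.50

Competitive equilibrium: 174 − 0.07q = 87 + 0.002q → q* = 1208.3333, p* = 89.4167.
With the tax, the buyer price exceeds the seller price by 27: (174 − 0.07q) − (87 + 0.002q) = 27 → q' = 833.3333.
Δq = 1208.3333 − 833.3333 = 375; the wedge equals the tax, 27.
Welfare loss = ½ × 375 × 27 = £5062.50.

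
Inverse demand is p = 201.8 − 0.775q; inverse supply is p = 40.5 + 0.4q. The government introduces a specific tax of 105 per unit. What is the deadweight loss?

4691.49

Competitive equilibrium: 201.8 − 0.775q = 40.5 + 0.4q → q* = 137.2766, p* = 95.4106.
With the tax, the buyer price exceeds the seller price by 105: (201.8 − 0.775q) − (40.5 + 0.4q) = 105 → q' = 47.9149.
Δq = 137.2766 − 47.9149 = 89.3617; the wedge equals the tax, 105.
Deadweight loss = ½ × 89.3617 × 105 = 4691.49.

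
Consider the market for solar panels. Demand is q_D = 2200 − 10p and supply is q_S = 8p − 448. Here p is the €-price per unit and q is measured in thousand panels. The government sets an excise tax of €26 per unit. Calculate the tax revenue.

In inverse form: demand p = 220 − 0.1q, supply p = 56 + 0.125q.
Competitive equilibrium: 220 − 0.1q = 56 + 0.125q → q* = 728.8889, p* = 147.1111.
With the tax, the buyer price exceeds the seller price by 26: (220 − 0.1q) − (56 + 0.125q) = 26 → q' = 613.3333.
Tax revenue = 26 × 613.3333 = €15946.67 thousand.

€15946.67 thousand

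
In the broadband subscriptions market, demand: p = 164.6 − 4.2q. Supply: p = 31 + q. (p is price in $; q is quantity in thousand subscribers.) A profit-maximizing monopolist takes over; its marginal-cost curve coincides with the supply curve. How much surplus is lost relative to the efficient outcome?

$342.63 thousand

Competitive equilibrium: 164.6 − 4.2q = 31 + q → q* = 25.6923, p* = 56.6923.
Marginal revenue: MR = 164.6 − 8.4q. Set MR = MC: 164.6 − 8.4q = 31 + q → q_m = 14.2128.
Price p_m = 164.6 − 4.2·14.2128 = 104.9062; MC(q_m) = 31 + 1·14.2128 = 45.2128.
Competitive q* = 25.6923, so Δq = 11.4795; wedge = 104.9062 − 45.2128 = 59.6934.
The triangle = ½ × 11.4795 × 59.6934 = $342.63 thousand.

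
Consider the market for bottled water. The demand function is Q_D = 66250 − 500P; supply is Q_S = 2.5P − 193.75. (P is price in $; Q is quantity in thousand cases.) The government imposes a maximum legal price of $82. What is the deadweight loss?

$3169.13 thousand

In inverse form: demand P = 132.5 − 0.002Q, supply P = 77.5 + 0.4Q.
Competitive equilibrium: 132.5 − 0.002Q = 77.5 + 0.4Q → Q* = 136.8159, P* = 132.2264.
At the ceiling P = 82, quantity supplied = (82 − 77.5)/0.4 = 11.25.
Willingness to pay at Q' = 11.25: 132.5 − 0.002·11.25 = 132.4775.
ΔQ = 136.8159 − 11.25 = 125.5659; wedge = 132.4775 − 82 = 50.4775.
Deadweight loss = ½ × 125.5659 × 50.4775 = $3169.13 thousand.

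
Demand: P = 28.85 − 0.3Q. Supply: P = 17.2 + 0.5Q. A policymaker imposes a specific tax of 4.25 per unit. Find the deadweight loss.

Competitive equilibrium: 28.85 − 0.3Q = 17.2 + 0.5Q → Q* = 14.5625, P* = 24.4813.
With the tax, the buyer price exceeds the seller price by 4.25: (28.85 − 0.3Q) − (17.2 + 0.5Q) = 4.25 → Q' = 9.25.
ΔQ = 14.5625 − 9.25 = 5.3125; the wedge equals the tax, 4.25.
The triangle = ½ × 5.3125 × 4.25 = 11.29.

11.29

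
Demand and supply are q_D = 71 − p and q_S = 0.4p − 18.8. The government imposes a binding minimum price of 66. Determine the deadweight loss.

In inverse form: demand p = 71 − q, supply p = 47 + 2.5q.
Competitive equilibrium: 71 − q = 47 + 2.5q → q* = 6.8571, p* = 64.1429.
At the floor p = 66, quantity demanded = (71 − 66)/1 = 5.
Sellers' marginal cost at q' = 5: 47 + 2.5·5 = 59.5.
Δq = 6.8571 − 5 = 1.8571; wedge = 66 − 59.5 = 6.5.
Deadweight loss = ½ × 1.8571 × 6.5 = 6.04.

6.04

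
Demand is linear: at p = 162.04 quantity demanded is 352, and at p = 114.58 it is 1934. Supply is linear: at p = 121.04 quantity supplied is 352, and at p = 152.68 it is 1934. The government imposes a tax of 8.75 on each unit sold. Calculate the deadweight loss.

765.625

Demand slope = (114.58 − 162.04)/(1934 − 352) = −0.03, so p = 172.6 − 0.03q.
Supply slope = (152.68 − 121.04)/(1934 − 352) = 0.02, so p = 114 + 0.02q.
Competitive equilibrium: 172.6 − 0.03q = 114 + 0.02q → q* = 1172, p* = 137.44.
With the tax, the buyer price exceeds the seller price by 8.75: (172.6 − 0.03q) − (114 + 0.02q) = 8.75 → q' = 997.
Δq = 1172 − 997 = 175; the wedge equals the tax, 8.75.
Welfare loss = ½ × 175 × 8.75 = 765.625.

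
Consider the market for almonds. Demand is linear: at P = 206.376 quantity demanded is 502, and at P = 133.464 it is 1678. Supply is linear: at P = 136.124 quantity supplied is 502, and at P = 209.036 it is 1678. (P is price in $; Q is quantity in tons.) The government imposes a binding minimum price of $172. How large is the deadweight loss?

$9.07

Demand slope = (133.464 − 206.376)/(1678 − 502) = −0.062, so P = 237.5 − 0.062Q.
Supply slope = (209.036 − 136.124)/(1678 − 502) = 0.062, so P = 105 + 0.062Q.
Competitive equilibrium: 237.5 − 0.062Q = 105 + 0.062Q → Q* = 1068.5484, P* = 171.25.
At the floor P = 172, quantity demanded = (237.5 − 172)/0.062 = 1056.4516.
Sellers' marginal cost at Q' = 1056.4516: 105 + 0.062·1056.4516 = 170.5.
ΔQ = 1068.5484 − 1056.4516 = 12.0968; wedge = 172 − 170.5 = 1.5.
DWL = ½ × 12.0968 × 1.5 = $9.07.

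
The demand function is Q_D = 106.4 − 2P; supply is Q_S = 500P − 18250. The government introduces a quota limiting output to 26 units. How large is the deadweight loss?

In inverse form: demand P = 53.2 − 0.5Q, supply P = 36.5 + 0.002Q.
Competitive equilibrium: 53.2 − 0.5Q = 36.5 + 0.002Q → Q* = 33.2669, P* = 36.5665.
At Q = 26: demand price = 53.2 − 0.5·26 = 40.2; supply price = 36.5 + 0.002·26 = 36.552.
ΔQ = 33.2669 − 26 = 7.2669; wedge = 40.2 − 36.552 = 3.648.
The triangle = ½ × 7.2669 × 3.648 = 13.25.

13.25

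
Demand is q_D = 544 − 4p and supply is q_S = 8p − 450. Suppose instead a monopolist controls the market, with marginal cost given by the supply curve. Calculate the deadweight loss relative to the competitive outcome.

In inverse form: demand p = 136 − 0.25q, supply p = 56.25 + 0.125q.
Competitive equilibrium: 136 − 0.25q = 56.25 + 0.125q → q* = 212.6667, p* = 82.8333.
Marginal revenue: MR = 136 − 0.5q. Set MR = MC: 136 − 0.5q = 56.25 + 0.125q → q_m = 127.6.
Price p_m = 136 − 0.25·127.6 = 104.1; MC(q_m) = 56.25 + 0.125·127.6 = 72.2.
Competitive q* = 212.6667, so Δq = 85.0667; wedge = 104.1 − 72.2 = 31.9.
Deadweight loss = ½ × 85.0667 × 31.9 = 1356.81.

1356.81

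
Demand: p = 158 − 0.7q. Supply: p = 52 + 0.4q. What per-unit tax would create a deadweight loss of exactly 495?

Competitive equilibrium: 158 − 0.7q = 52 + 0.4q → q* = 96.3636, p* = 90.5455.
A tax t gives Δq = t/1.1 and wedge t, so DWL = t²/2.2.
t²/2.2 = 495 → t² = 1089 → t = 33.

33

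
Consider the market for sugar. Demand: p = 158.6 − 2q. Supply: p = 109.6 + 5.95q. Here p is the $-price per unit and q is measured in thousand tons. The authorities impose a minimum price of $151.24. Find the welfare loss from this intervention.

$24.52 thousand

Competitive equilibrium: 158.6 − 2q = 109.6 + 5.95q → q* = 6.1635, p* = 146.273.
At the floor p = 151.24, quantity demanded = (158.6 − 151.24)/2 = 3.68.
Sellers' marginal cost at q' = 3.68: 109.6 + 5.95·3.68 = 131.496.
Δq = 6.1635 − 3.68 = 2.4835; wedge = 151.24 − 131.496 = 19.744.
The triangle = ½ × 2.4835 × 19.744 = $24.52 thousand.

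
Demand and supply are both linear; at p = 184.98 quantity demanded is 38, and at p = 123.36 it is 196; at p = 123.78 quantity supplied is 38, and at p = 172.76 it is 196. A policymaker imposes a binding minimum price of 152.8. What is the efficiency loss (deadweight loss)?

8.46

Demand slope = (123.36 − 184.98)/(196 − 38) = −0.39, so p = 199.8 − 0.39q.
Supply slope = (172.76 − 123.78)/(196 − 38) = 0.31, so p = 112 + 0.31q.
Competitive equilibrium: 199.8 − 0.39q = 112 + 0.31q → q* = 125.4286, p* = 150.8829.
At the floor p = 152.8, quantity demanded = (199.8 − 152.8)/0.39 = 120.5128.
Sellers' marginal cost at q' = 120.5128: 112 + 0.31·120.5128 = 149.359.
Δq = 125.4286 − 120.5128 = 4.9158; wedge = 152.8 − 149.359 = 3.441.
DWL = ½ × 4.9158 × 3.441 = 8.46.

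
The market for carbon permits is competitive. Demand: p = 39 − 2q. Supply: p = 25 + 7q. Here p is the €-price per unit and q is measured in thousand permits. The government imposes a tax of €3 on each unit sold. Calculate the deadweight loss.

€0.50 thousand

Competitive equilibrium: 39 − 2q = 25 + 7q → q* = 1.5556, p* = 35.8889.
With the tax, the buyer price exceeds the seller price by 3: (39 − 2q) − (25 + 7q) = 3 → q' = 1.2222.
Δq = 1.5556 − 1.2222 = 0.3334; the wedge equals the tax, 3.
DWL = ½ × 0.3334 × 3 = €0.50 thousand.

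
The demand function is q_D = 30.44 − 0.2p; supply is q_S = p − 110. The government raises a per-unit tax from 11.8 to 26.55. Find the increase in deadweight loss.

In inverse form: demand p = 152.2 − 5q, supply p = 110 + q.
Competitive equilibrium: 152.2 − 5q = 110 + q → q* = 7.0333, p* = 117.0333.
For a per-unit tax t: Δq = t/6, so DWL = ½·t·(t/6) = t²/12.
At t = 11.8: DWL = 11.603. At t = 26.55: DWL = 58.742.
Increase = 58.742 − 11.603 = 47.14.

47.14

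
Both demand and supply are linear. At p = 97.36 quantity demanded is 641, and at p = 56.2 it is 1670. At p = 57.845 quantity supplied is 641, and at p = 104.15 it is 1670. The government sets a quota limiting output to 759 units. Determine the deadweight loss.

5113.91

Demand slope = (56.2 − 97.36)/(1670 − 641) = −0.04, so p = 123 − 0.04q.
Supply slope = (104.15 − 57.845)/(1670 − 641) = 0.045, so p = 29 + 0.045q.
Competitive equilibrium: 123 − 0.04q = 29 + 0.045q → q* = 1105.8824, p* = 78.7647.
At q = 759: demand price = 123 − 0.04·759 = 92.64; supply price = 29 + 0.045·759 = 63.155.
Δq = 1105.8824 − 759 = 346.8824; wedge = 92.64 − 63.155 = 29.485.
Deadweight loss = ½ × 346.8824 × 29.485 = 5113.91.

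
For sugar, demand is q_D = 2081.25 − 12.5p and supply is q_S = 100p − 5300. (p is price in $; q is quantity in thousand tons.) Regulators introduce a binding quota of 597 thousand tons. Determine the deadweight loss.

In inverse form: demand p = 166.5 − 0.08q, supply p = 53 + 0.01q.
Competitive equilibrium: 166.5 − 0.08q = 53 + 0.01q → q* = 1261.1111, p* = 65.6111.
At q = 597: demand price = 166.5 − 0.08·597 = 118.74; supply price = 53 + 0.01·597 = 58.97.
Δq = 1261.1111 − 597 = 664.1111; wedge = 118.74 − 58.97 = 59.77.
The triangle = ½ × 664.1111 × 59.77 = $19846.96 thousand.

$19846.96 thousand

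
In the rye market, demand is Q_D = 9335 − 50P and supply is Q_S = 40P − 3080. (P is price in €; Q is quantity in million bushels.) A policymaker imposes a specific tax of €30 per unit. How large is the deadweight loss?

€10000 million

In inverse form: demand P = 186.7 − 0.02Q, supply P = 77 + 0.025Q.
Competitive equilibrium: 186.7 − 0.02Q = 77 + 0.025Q → Q* = 2437.7778, P* = 137.9444.
With the tax, the buyer price exceeds the seller price by 30: (186.7 − 0.02Q) − (77 + 0.025Q) = 30 → Q' = 1771.1111.
ΔQ = 2437.7778 − 1771.1111 = 666.6667; the wedge equals the tax, 30.
DWL = ½ × 666.6667 × 30 = €10000 million.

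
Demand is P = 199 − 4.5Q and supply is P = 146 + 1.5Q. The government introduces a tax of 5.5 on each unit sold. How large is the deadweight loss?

Competitive equilibrium: 199 − 4.5Q = 146 + 1.5Q → Q* = 8.8333, P* = 159.25.
With the tax, the buyer price exceeds the seller price by 5.5: (199 − 4.5Q) − (146 + 1.5Q) = 5.5 → Q' = 7.9167.
ΔQ = 8.8333 − 7.9167 = 0.9166; the wedge equals the tax, 5.5.
Welfare loss = ½ × 0.9166 × 5.5 = 2.52.

2.52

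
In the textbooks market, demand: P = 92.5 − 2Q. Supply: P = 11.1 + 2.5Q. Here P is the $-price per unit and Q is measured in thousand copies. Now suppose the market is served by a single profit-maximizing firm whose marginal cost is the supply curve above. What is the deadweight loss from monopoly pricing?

Competitive equilibrium: 92.5 − 2Q = 11.1 + 2.5Q → Q* = 18.0889, P* = 56.3222.
Marginal revenue: MR = 92.5 − 4Q. Set MR = MC: 92.5 − 4Q = 11.1 + 2.5Q → Q_m = 12.5231.
Price P_m = 92.5 − 2·12.5231 = 67.4538; MC(Q_m) = 11.1 + 2.5·12.5231 = 42.4078.
Competitive Q* = 18.0889, so ΔQ = 5.5658; wedge = 67.4538 − 42.4078 = 25.046.
The triangle = ½ × 5.5658 × 25.046 = $69.70 thousand.

$69.70 thousand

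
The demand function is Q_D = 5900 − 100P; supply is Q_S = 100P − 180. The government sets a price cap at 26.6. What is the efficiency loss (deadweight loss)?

1444

In inverse form: demand P = 59 − 0.01Q, supply P = 1.8 + 0.01Q.
Competitive equilibrium: 59 − 0.01Q = 1.8 + 0.01Q → Q* = 2860, P* = 30.4.
At the ceiling P = 26.6, quantity supplied = (26.6 − 1.8)/0.01 = 2480.
Willingness to pay at Q' = 2480: 59 − 0.01·2480 = 34.2.
ΔQ = 2860 − 2480 = 380; wedge = 34.2 − 26.6 = 7.6.
The triangle = ½ × 380 × 7.6 = 1444.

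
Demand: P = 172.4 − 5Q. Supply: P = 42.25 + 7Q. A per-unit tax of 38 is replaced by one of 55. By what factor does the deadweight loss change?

Competitive equilibrium: 172.4 − 5Q = 42.25 + 7Q → Q* = 10.8458, P* = 118.1708.
For a per-unit tax t: ΔQ = t/12, so DWL = ½·t·(t/12) = t²/24.
At t = 38: DWL = 60.167. At t = 55: DWL = 126.042.
Ratio = (55/38)² = 2.095.

2.095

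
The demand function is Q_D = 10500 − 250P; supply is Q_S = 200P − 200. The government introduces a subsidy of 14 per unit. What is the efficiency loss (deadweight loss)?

In inverse form: demand P = 42 − 0.004Q, supply P = 1 + 0.005Q.
Competitive equilibrium: 42 − 0.004Q = 1 + 0.005Q → Q* = 4555.5556, P* = 23.7778.
The subsidy lowers effective supply by 14: P = 0.005Q − 13.
New quantity: 42 − 0.004Q = 0.005Q − 13 → Q' = 6111.1111.
Overproduction ΔQ = 6111.1111 − 4555.5556 = 1555.5555; wedge = subsidy = 14.
Deadweight loss = ½ × 1555.5555 × 14 = 10888.89.

10888.89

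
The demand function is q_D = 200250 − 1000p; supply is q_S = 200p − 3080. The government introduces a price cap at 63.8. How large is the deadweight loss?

In inverse form: demand p = 200.25 − 0.001q, supply p = 15.4 + 0.005q.
Competitive equilibrium: 200.25 − 0.001q = 15.4 + 0.005q → q* = 30808.3333, p* = 169.4417.
At the ceiling p = 63.8, quantity supplied = (63.8 − 15.4)/0.005 = 9680.
Willingness to pay at q' = 9680: 200.25 − 0.001·9680 = 190.57.
Δq = 30808.3333 − 9680 = 21128.3333; wedge = 190.57 − 63.8 = 126.77.
Welfare loss = ½ × 21128.3333 × 126.77 = 1339219.41.

1339219.41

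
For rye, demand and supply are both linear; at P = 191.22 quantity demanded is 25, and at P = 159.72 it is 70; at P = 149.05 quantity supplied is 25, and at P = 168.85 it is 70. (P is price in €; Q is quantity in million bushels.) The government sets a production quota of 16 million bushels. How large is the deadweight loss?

Demand slope = (159.72 − 191.22)/(70 − 25) = −0.7, so P = 208.72 − 0.7Q.
Supply slope = (168.85 − 149.05)/(70 − 25) = 0.44, so P = 138.05 + 0.44Q.
Competitive equilibrium: 208.72 − 0.7Q = 138.05 + 0.44Q → Q* = 61.9912, P* = 165.3261.
At Q = 16: demand price = 208.72 − 0.7·16 = 197.52; supply price = 138.05 + 0.44·16 = 145.09.
ΔQ = 61.9912 − 16 = 45.9912; wedge = 197.52 − 145.09 = 52.43.
DWL = ½ × 45.9912 × 52.43 = €1205.66 million.

€1205.66 million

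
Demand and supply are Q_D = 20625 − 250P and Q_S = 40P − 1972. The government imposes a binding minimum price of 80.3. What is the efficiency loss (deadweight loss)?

In inverse form: demand P = 82.5 − 0.004Q, supply P = 49.3 + 0.025Q.
Competitive equilibrium: 82.5 − 0.004Q = 49.3 + 0.025Q → Q* = 1144.8276, P* = 77.9207.
At the floor P = 80.3, quantity demanded = (82.5 − 80.3)/0.004 = 550.
Sellers' marginal cost at Q' = 550: 49.3 + 0.025·550 = 63.05.
ΔQ = 1144.8276 − 550 = 594.8276; wedge = 80.3 − 63.05 = 17.25.
DWL = ½ × 594.8276 × 17.25 = 5130.39.

5130.39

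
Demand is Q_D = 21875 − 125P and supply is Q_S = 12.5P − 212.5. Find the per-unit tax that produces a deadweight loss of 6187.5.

In inverse form: demand P = 175 − 0.008Q, supply P = 17 + 0.08Q.
Competitive equilibrium: 175 − 0.008Q = 17 + 0.08Q → Q* = 1795.4545, P* = 160.6364.
A tax t gives ΔQ = t/0.088 and wedge t, so DWL = t²/0.176.
t²/0.176 = 6187.5 → t² = 1089 → t = 33.

33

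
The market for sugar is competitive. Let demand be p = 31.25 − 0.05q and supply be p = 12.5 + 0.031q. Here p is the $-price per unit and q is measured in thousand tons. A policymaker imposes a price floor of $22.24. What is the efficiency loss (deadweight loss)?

$106.51 thousand

Competitive equilibrium: 31.25 − 0.05q = 12.5 + 0.031q → q* = 231.4815, p* = 19.6759.
At the floor p = 22.24, quantity demanded = (31.25 − 22.24)/0.05 = 180.2.
Sellers' marginal cost at q' = 180.2: 12.5 + 0.031·180.2 = 18.0862.
Δq = 231.4815 − 180.2 = 51.2815; wedge = 22.24 − 18.0862 = 4.1538.
Deadweight loss = ½ × 51.2815 × 4.1538 = $106.51 thousand.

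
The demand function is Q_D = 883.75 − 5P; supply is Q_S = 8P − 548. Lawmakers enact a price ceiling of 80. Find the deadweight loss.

9444.19

In inverse form: demand P = 176.75 − 0.2Q, supply P = 68.5 + 0.125Q.
Competitive equilibrium: 176.75 − 0.2Q = 68.5 + 0.125Q → Q* = 333.0769, P* = 110.1346.
At the ceiling P = 80, quantity supplied = (80 − 68.5)/0.125 = 92.
Willingness to pay at Q' = 92: 176.75 − 0.2·92 = 158.35.
ΔQ = 333.0769 − 92 = 241.0769; wedge = 158.35 − 80 = 78.35.
DWL = ½ × 241.0769 × 78.35 = 9444.19.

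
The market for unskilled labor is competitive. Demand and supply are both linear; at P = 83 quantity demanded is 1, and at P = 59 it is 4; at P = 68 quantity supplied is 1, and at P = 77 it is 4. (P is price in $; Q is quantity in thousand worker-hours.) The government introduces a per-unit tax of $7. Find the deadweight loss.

$2.23 thousand

Demand slope = (59 − 83)/(4 − 1) = −8, so P = 91 − 8Q.
Supply slope = (77 − 68)/(4 − 1) = 3, so P = 65 + 3Q.
Competitive equilibrium: 91 − 8Q = 65 + 3Q → Q* = 2.3636, P* = 72.0909.
With the tax, the buyer price exceeds the seller price by 7: (91 − 8Q) − (65 + 3Q) = 7 → Q' = 1.7273.
ΔQ = 2.3636 − 1.7273 = 0.6363; the wedge equals the tax, 7.
Welfare loss = ½ × 0.6363 × 7 = $2.23 thousand.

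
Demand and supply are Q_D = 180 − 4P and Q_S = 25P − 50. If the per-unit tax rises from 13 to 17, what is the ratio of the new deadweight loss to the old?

In inverse form: demand P = 45 − 0.25Q, supply P = 2 + 0.04Q.
Competitive equilibrium: 45 − 0.25Q = 2 + 0.04Q → Q* = 148.2759, P* = 7.931.
For a per-unit tax t: ΔQ = t/0.29, so DWL = ½·t·(t/0.29) = t²/0.58.
At t = 13: DWL = 291.379. At t = 17: DWL = 498.276.
Ratio = (17/13)² = 1.710.

1.710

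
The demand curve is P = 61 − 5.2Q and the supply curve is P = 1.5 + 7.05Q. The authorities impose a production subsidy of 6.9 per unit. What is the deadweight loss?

1.94

Competitive equilibrium: 61 − 5.2Q = 1.5 + 7.05Q → Q* = 4.8571, P* = 35.7429.
The subsidy lowers effective supply by 6.9: P = 7.05Q − 5.4.
New quantity: 61 − 5.2Q = 7.05Q − 5.4 → Q' = 5.4204.
Overproduction ΔQ = 5.4204 − 4.8571 = 0.5633; wedge = subsidy = 6.9.
Welfare loss = ½ × 0.5633 × 6.9 = 1.94.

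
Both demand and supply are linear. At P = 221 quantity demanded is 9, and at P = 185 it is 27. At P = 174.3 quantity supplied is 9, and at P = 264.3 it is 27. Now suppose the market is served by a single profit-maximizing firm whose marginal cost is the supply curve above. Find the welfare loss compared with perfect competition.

42.45

Demand slope = (185 − 221)/(27 − 9) = −2, so P = 239 − 2Q.
Supply slope = (264.3 − 174.3)/(27 − 9) = 5, so P = 129.3 + 5Q.
Competitive equilibrium: 239 − 2Q = 129.3 + 5Q → Q* = 15.6714, P* = 207.6571.
Marginal revenue: MR = 239 − 4Q. Set MR = MC: 239 − 4Q = 129.3 + 5Q → Q_m = 12.1889.
Price P_m = 239 − 2·12.1889 = 214.6222; MC(Q_m) = 129.3 + 5·12.1889 = 190.2445.
Competitive Q* = 15.6714, so ΔQ = 3.4825; wedge = 214.6222 − 190.2445 = 24.3777.
Deadweight loss = ½ × 3.4825 × 24.3777 = 42.45.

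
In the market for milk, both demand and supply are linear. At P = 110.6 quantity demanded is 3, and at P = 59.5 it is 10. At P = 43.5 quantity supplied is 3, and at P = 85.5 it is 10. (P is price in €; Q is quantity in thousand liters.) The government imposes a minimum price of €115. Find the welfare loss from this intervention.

Demand slope = (59.5 − 110.6)/(10 − 3) = −7.3, so P = 132.5 − 7.3Q.
Supply slope = (85.5 − 43.5)/(10 − 3) = 6, so P = 25.5 + 6Q.
Competitive equilibrium: 132.5 − 7.3Q = 25.5 + 6Q → Q* = 8.0451, P* = 73.7707.
At the floor P = 115, quantity demanded = (132.5 − 115)/7.3 = 2.3973.
Sellers' marginal cost at Q' = 2.3973: 25.5 + 6·2.3973 = 39.8838.
ΔQ = 8.0451 − 2.3973 = 5.6478; wedge = 115 − 39.8838 = 75.1162.
Deadweight loss = ½ × 5.6478 × 75.1162 = €212.12 thousand.

€212.12 thousand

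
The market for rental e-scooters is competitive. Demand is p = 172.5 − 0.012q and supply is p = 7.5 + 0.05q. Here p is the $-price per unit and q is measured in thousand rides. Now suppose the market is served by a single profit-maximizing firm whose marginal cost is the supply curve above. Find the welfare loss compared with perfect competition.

Competitive equilibrium: 172.5 − 0.012q = 7.5 + 0.05q → q* = 2661.29032, p* = 140.56452.
Marginal revenue: MR = 172.5 − 0.024q. Set MR = MC: 172.5 − 0.024q = 7.5 + 0.05q → q_m = 2229.72973.
Price p_m = 172.5 − 0.012·2229.72973 = 145.74324; MC(q_m) = 7.5 + 0.05·2229.72973 = 118.98649.
Competitive q* = 2661.29032, so Δq = 431.56059; wedge = 145.74324 − 118.98649 = 26.75675.
The triangle = ½ × 431.56059 × 26.75675 = $5773.58 thousand.

$5773.58 thousand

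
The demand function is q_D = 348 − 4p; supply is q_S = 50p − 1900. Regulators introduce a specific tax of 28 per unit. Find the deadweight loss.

1451.85

In inverse form: demand p = 87 − 0.25q, supply p = 38 + 0.02q.
Competitive equilibrium: 87 − 0.25q = 38 + 0.02q → q* = 181.4815, p* = 41.6296.
With the tax, the buyer price exceeds the seller price by 28: (87 − 0.25q) − (38 + 0.02q) = 28 → q' = 77.7778.
Δq = 181.4815 − 77.7778 = 103.7037; the wedge equals the tax, 28.
Welfare loss = ½ × 103.7037 × 28 = 1451.85.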